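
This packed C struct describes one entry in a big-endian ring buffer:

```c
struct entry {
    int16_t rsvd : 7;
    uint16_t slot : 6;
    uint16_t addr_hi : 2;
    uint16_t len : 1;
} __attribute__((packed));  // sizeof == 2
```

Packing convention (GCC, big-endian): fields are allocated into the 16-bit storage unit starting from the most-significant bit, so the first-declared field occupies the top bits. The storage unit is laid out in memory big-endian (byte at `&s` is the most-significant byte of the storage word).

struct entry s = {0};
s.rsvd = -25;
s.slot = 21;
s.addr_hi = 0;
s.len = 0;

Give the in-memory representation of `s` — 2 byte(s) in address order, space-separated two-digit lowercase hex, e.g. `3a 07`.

rsvd:7 = -25 → 0x67 << 9 → word 0xce00
slot:6 = 21 → 0x15 << 3 → word 0xcea8
addr_hi:2 = 0 → 0x0 << 1 → word 0xcea8
len:1 = 0 → 0x0 << 0 → word 0xcea8
word = 0xcea8 → big-endian bytes:
  [0]=0xce  [1]=0xa8

ce a8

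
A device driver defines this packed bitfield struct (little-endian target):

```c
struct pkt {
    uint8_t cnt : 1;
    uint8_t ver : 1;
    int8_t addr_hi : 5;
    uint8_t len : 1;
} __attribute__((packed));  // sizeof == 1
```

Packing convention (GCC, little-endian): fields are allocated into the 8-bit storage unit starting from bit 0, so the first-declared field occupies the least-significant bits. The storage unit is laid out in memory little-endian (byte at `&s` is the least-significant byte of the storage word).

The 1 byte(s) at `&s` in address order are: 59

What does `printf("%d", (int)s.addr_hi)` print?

-10

[0]=0x59 (little-endian) → word 0x59
cnt:1 @ bit 0 → (0x59>>0)&0x1 = 0x1
ver:1 @ bit 1 → (0x59>>1)&0x1 = 0x0
addr_hi:5 @ bit 2 → (0x59>>2)&0x1f = 0x16  ←
len:1 @ bit 7 → (0x59>>7)&0x1 = 0x0
addr_hi signed 5b, MSB=1: 22 - 32 = -10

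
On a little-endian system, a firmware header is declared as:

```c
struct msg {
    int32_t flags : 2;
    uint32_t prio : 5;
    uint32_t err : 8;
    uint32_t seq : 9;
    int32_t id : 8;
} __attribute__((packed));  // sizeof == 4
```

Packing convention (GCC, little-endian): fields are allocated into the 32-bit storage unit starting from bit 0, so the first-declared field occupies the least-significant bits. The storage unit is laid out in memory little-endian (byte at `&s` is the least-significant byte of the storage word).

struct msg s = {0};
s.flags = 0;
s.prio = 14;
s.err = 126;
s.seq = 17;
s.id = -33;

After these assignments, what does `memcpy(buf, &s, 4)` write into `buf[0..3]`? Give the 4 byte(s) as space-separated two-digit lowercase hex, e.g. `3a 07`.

38 bf 08 df

[0+:2] flags=0 & 0x3 = 0x0; word=0x00000000
[2+:5] prio=14 & 0x1f = 0xe; word=0x00000038
[7+:8] err=126 & 0xff = 0x7e; word=0x00003f38
[15+:9] seq=17 & 0x1ff = 0x11; word=0x0008bf38
[24+:8] id=-33 & 0xff = 0xdf; word=0xdf08bf38
word = 0xdf08bf38 → little-endian bytes:
  [0]=0x38  [1]=0xbf  [2]=0x08  [3]=0xdf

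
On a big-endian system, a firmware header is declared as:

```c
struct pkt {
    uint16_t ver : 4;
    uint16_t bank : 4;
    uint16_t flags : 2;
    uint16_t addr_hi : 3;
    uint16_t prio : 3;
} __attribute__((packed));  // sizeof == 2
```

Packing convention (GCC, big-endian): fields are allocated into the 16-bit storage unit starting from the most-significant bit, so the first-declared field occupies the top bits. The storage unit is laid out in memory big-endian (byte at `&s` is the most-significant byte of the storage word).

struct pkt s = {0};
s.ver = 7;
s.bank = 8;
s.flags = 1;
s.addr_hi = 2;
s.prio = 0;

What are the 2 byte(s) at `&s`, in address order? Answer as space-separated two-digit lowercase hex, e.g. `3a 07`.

[12+:4] ver=7 & 0xf = 0x7; word=0x7000
[8+:4] bank=8 & 0xf = 0x8; word=0x7800
[6+:2] flags=1 & 0x3 = 0x1; word=0x7840
[3+:3] addr_hi=2 & 0x7 = 0x2; word=0x7850
[0+:3] prio=0 & 0x7 = 0x0; word=0x7850
word = 0x7850 → big-endian bytes:
  [0]=0x78  [1]=0x50

78 50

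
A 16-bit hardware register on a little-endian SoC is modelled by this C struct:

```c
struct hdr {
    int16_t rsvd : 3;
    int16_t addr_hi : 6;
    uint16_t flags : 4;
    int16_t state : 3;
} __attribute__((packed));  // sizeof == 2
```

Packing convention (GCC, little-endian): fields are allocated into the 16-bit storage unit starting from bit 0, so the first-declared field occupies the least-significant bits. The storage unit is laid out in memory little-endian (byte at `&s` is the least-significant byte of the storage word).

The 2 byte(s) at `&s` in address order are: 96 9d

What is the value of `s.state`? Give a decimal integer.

[0]=0x96 [1]=0x9d (little-endian) → word 0x9d96
rsvd [0+:3] = (word>>0) & 0x7 = 6
addr_hi [3+:6] = (word>>3) & 0x3f = 50
flags [9+:4] = (word>>9) & 0xf = 14
state [13+:3] = (word>>13) & 0x7 = 4  ←
state signed 3b, MSB=1: 4 - 8 = -4

-4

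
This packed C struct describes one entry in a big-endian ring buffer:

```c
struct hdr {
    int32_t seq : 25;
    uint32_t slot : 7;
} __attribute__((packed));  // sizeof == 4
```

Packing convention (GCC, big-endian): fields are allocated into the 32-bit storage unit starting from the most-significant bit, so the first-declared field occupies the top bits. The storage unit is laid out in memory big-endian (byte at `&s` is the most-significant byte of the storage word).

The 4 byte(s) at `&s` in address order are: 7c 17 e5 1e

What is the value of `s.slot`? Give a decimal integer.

30

[0]=0x7c [1]=0x17 [2]=0xe5 [3]=0x1e (big-endian) → word 0x7c17e51e
seq [7+:25] = (word>>7) & 0x1ffffff = 16265162
slot [0+:7] = (word>>0) & 0x7f = 30  ←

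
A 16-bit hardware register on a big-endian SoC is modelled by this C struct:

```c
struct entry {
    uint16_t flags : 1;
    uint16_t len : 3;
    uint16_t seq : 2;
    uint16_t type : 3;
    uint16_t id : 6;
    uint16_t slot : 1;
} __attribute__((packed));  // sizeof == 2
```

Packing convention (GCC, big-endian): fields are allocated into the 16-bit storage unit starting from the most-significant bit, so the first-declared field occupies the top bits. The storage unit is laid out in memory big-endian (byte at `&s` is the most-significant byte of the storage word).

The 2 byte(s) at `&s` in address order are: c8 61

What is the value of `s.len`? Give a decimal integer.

[0]=0xc8 [1]=0x61 (big-endian) → word 0xc861
flags [15+:1] = (word>>15) & 0x1 = 1
len [12+:3] = (word>>12) & 0x7 = 4  ←
seq [10+:2] = (word>>10) & 0x3 = 2
type [7+:3] = (word>>7) & 0x7 = 0
id [1+:6] = (word>>1) & 0x3f = 48
slot [0+:1] = (word>>0) & 0x1 = 1

4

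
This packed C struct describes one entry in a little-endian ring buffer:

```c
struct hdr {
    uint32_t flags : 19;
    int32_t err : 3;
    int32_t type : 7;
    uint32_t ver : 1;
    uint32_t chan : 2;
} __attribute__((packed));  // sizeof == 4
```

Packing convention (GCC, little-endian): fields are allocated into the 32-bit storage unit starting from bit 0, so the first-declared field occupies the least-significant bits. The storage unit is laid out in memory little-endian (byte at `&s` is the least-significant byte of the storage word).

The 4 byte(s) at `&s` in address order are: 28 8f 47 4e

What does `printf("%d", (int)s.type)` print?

[0]=0x28 [1]=0x8f [2]=0x47 [3]=0x4e (little-endian) → word 0x4e478f28
flags:19 @ bit 0 → (0x4e478f28>>0)&0x7ffff = 0x78f28
err:3 @ bit 19 → (0x4e478f28>>19)&0x7 = 0x0
type:7 @ bit 22 → (0x4e478f28>>22)&0x7f = 0x39  ←
ver:1 @ bit 29 → (0x4e478f28>>29)&0x1 = 0x0
chan:2 @ bit 30 → (0x4e478f28>>30)&0x3 = 0x1
type signed 7b, MSB=0: value = 57

57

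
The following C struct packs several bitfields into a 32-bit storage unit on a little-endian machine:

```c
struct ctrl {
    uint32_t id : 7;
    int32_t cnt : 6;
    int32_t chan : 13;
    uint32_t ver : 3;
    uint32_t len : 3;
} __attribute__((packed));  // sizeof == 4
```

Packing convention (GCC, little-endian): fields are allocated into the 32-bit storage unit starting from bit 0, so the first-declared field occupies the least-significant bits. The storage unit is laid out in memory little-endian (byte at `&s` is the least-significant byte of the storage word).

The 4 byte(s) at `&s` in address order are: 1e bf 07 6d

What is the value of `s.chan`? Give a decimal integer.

2109

[0]=0x1e [1]=0xbf [2]=0x07 [3]=0x6d (little-endian) → word 0x6d07bf1e
id [0+:7] = (word>>0) & 0x7f = 30
cnt [7+:6] = (word>>7) & 0x3f = 62
chan [13+:13] = (word>>13) & 0x1fff = 2109  ←
ver [26+:3] = (word>>26) & 0x7 = 3
len [29+:3] = (word>>29) & 0x7 = 3
chan signed 13b, MSB=0: value = 2109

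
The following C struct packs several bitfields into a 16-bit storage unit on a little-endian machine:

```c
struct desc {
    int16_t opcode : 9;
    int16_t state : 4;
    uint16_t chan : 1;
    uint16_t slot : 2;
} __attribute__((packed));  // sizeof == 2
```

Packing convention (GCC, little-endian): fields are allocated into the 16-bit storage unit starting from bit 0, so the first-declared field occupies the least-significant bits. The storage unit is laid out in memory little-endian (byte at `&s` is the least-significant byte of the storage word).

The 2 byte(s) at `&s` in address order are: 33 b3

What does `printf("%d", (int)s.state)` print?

-7

[0]=0x33 [1]=0xb3 (little-endian) → word 0xb333
opcode:9 @ bit 0 → (0xb333>>0)&0x1ff = 0x133
state:4 @ bit 9 → (0xb333>>9)&0xf = 0x9  ←
chan:1 @ bit 13 → (0xb333>>13)&0x1 = 0x1
slot:2 @ bit 14 → (0xb333>>14)&0x3 = 0x2
state signed 4b, MSB=1: 9 - 16 = -7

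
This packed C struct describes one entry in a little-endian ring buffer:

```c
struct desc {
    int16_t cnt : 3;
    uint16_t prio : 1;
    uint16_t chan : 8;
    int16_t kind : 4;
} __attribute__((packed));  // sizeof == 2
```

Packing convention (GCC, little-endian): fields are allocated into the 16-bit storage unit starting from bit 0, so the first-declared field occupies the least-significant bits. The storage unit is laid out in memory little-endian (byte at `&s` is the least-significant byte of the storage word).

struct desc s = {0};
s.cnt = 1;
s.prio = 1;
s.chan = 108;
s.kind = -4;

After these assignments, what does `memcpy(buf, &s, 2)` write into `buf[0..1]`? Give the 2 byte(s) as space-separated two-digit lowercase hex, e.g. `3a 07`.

cnt:3 = 1 → 0x1 << 0 → word 0x0001
prio:1 = 1 → 0x1 << 3 → word 0x0009
chan:8 = 108 → 0x6c << 4 → word 0x06c9
kind:4 = -4 → 0xc << 12 → word 0xc6c9
word = 0xc6c9 → little-endian bytes:
  [0]=0xc9  [1]=0xc6

c9 c6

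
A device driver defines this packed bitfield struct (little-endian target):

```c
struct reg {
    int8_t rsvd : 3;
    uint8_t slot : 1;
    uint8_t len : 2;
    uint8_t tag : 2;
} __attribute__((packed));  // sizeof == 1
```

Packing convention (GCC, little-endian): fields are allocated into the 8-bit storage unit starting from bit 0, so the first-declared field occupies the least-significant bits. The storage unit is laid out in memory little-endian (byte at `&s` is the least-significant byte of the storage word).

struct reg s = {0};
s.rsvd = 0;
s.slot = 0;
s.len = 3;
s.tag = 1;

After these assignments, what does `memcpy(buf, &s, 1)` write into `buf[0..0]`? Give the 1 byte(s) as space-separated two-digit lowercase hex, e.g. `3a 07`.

70

rsvd (3b) val=0 bits=0x0 at bit 0: 0x00
slot (1b) val=0 bits=0x0 at bit 3: 0x00
len (2b) val=3 bits=0x3 at bit 4: 0x30
tag (2b) val=1 bits=0x1 at bit 6: 0x70
word = 0x70 → little-endian bytes:
  [0]=0x70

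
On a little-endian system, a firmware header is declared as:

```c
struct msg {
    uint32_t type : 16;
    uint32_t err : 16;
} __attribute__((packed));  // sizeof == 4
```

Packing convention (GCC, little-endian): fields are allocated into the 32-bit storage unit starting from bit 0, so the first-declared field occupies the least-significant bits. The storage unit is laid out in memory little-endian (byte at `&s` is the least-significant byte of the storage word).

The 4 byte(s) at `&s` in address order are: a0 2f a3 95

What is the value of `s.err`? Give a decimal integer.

[0]=0xa0 [1]=0x2f [2]=0xa3 [3]=0x95 (little-endian) → word 0x95a32fa0
type [0+:16] = (word>>0) & 0xffff = 12192
err [16+:16] = (word>>16) & 0xffff = 38307  ←

38307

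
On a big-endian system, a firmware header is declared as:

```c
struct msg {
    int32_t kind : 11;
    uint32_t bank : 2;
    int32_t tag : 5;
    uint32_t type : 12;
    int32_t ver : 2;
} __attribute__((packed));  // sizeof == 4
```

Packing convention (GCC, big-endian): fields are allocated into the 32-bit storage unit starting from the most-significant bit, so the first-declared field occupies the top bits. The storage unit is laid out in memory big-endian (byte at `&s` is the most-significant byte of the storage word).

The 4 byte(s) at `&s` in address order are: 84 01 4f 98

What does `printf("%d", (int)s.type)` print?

[0]=0x84 [1]=0x01 [2]=0x4f [3]=0x98 (big-endian) → word 0x84014f98
kind [21+:11] = (word>>21) & 0x7ff = 1056
bank [19+:2] = (word>>19) & 0x3 = 0
tag [14+:5] = (word>>14) & 0x1f = 5
type [2+:12] = (word>>2) & 0xfff = 998  ←
ver [0+:2] = (word>>0) & 0x3 = 0

998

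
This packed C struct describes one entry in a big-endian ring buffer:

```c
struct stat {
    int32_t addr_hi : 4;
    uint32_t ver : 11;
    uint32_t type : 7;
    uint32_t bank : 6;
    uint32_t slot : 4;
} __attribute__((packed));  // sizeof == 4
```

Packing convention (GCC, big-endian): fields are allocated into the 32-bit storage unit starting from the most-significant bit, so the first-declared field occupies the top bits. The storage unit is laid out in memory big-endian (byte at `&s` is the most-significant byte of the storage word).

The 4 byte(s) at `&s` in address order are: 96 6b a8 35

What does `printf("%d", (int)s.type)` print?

[0]=0x96 [1]=0x6b [2]=0xa8 [3]=0x35 (big-endian) → word 0x966ba835
addr_hi:4 @ bit 28 → (0x966ba835>>28)&0xf = 0x9
ver:11 @ bit 17 → (0x966ba835>>17)&0x7ff = 0x335
type:7 @ bit 10 → (0x966ba835>>10)&0x7f = 0x6a  ←
bank:6 @ bit 4 → (0x966ba835>>4)&0x3f = 0x3
slot:4 @ bit 0 → (0x966ba835>>0)&0xf = 0x5

106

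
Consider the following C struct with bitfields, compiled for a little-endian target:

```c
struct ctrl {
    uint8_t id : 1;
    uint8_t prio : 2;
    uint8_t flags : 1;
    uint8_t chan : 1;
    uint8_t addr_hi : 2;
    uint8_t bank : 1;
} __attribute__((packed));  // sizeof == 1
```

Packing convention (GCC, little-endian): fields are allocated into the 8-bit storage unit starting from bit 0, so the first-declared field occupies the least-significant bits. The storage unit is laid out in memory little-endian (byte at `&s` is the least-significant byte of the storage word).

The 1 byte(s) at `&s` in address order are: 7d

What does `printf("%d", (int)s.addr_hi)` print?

3

[0]=0x7d (little-endian) → word 0x7d
id:1 @ bit 0 → (0x7d>>0)&0x1 = 0x1
prio:2 @ bit 1 → (0x7d>>1)&0x3 = 0x2
flags:1 @ bit 3 → (0x7d>>3)&0x1 = 0x1
chan:1 @ bit 4 → (0x7d>>4)&0x1 = 0x1
addr_hi:2 @ bit 5 → (0x7d>>5)&0x3 = 0x3  ←
bank:1 @ bit 7 → (0x7d>>7)&0x1 = 0x0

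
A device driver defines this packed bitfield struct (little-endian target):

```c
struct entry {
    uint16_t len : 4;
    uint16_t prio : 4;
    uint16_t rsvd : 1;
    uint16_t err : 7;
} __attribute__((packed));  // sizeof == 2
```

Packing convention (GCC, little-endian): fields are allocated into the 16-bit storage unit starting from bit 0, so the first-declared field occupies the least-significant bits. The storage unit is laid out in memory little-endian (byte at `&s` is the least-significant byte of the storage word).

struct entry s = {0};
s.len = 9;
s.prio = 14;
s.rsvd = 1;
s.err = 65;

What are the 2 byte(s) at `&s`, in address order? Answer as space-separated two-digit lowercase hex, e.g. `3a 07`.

len:4 = 9 → 0x9 << 0 → word 0x0009
prio:4 = 14 → 0xe << 4 → word 0x00e9
rsvd:1 = 1 → 0x1 << 8 → word 0x01e9
err:7 = 65 → 0x41 << 9 → word 0x83e9
word = 0x83e9 → little-endian bytes:
  [0]=0xe9  [1]=0x83

e9 83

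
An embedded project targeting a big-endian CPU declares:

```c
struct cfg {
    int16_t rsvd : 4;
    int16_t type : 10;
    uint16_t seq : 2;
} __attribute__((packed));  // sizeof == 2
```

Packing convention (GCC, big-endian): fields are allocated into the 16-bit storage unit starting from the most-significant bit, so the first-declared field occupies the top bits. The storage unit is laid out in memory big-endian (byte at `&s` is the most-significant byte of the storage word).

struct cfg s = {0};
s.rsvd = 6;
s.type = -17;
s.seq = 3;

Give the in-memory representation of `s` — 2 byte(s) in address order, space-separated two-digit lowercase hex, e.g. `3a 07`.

[12+:4] rsvd=6 & 0xf = 0x6; word=0x6000
[2+:10] type=-17 & 0x3ff = 0x3ef; word=0x6fbc
[0+:2] seq=3 & 0x3 = 0x3; word=0x6fbf
word = 0x6fbf → big-endian bytes:
  [0]=0x6f  [1]=0xbf

6f bf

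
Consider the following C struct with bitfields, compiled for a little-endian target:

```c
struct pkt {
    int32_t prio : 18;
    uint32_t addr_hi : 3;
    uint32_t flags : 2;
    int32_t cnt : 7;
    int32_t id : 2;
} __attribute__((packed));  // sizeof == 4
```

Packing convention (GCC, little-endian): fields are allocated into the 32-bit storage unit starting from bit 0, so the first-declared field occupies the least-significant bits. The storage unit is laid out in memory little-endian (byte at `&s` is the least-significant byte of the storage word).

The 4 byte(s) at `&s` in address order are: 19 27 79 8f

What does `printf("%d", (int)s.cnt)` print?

30

[0]=0x19 [1]=0x27 [2]=0x79 [3]=0x8f (little-endian) → word 0x8f792719
prio:18 @ bit 0 → (0x8f792719>>0)&0x3ffff = 0x12719
addr_hi:3 @ bit 18 → (0x8f792719>>18)&0x7 = 0x6
flags:2 @ bit 21 → (0x8f792719>>21)&0x3 = 0x3
cnt:7 @ bit 23 → (0x8f792719>>23)&0x7f = 0x1e  ←
id:2 @ bit 30 → (0x8f792719>>30)&0x3 = 0x2
cnt signed 7b, MSB=0: value = 30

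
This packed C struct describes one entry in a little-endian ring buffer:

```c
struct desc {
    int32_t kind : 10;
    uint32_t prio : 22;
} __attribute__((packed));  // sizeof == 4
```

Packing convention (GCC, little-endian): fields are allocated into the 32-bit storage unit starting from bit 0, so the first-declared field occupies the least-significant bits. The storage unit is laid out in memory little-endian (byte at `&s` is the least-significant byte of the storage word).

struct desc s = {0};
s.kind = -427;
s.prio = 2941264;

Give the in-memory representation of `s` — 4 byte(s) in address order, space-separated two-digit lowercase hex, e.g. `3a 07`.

55 42 85 b3

kind (10b) val=-427 bits=0x255 at bit 0: 0x00000255
prio (22b) val=2941264 bits=0x2ce150 at bit 10: 0xb3854255
word = 0xb3854255 → little-endian bytes:
  [0]=0x55  [1]=0x42  [2]=0x85  [3]=0xb3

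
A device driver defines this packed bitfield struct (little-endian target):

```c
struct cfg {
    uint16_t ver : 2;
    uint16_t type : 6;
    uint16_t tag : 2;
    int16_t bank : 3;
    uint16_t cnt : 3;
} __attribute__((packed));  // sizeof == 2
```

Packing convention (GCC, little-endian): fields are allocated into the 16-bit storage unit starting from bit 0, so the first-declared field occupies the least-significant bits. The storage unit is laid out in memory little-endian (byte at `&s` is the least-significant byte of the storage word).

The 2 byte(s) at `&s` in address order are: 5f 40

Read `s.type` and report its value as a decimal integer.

23

[0]=0x5f [1]=0x40 (little-endian) → word 0x405f
ver [0+:2] = (word>>0) & 0x3 = 3
type [2+:6] = (word>>2) & 0x3f = 23  ←
tag [8+:2] = (word>>8) & 0x3 = 0
bank [10+:3] = (word>>10) & 0x7 = 0
cnt [13+:3] = (word>>13) & 0x7 = 2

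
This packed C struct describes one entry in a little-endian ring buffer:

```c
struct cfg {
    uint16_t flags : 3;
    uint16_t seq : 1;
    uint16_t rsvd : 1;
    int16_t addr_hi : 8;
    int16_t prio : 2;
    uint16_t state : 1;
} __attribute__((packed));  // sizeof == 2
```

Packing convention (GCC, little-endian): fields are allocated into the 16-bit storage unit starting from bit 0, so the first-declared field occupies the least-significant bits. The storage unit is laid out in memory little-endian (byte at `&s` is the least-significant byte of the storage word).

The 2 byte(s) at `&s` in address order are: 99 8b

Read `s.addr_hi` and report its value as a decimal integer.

[0]=0x99 [1]=0x8b (little-endian) → word 0x8b99
flags [0+:3] = (word>>0) & 0x7 = 1
seq [3+:1] = (word>>3) & 0x1 = 1
rsvd [4+:1] = (word>>4) & 0x1 = 1
addr_hi [5+:8] = (word>>5) & 0xff = 92  ←
prio [13+:2] = (word>>13) & 0x3 = 0
state [15+:1] = (word>>15) & 0x1 = 1
addr_hi signed 8b, MSB=0: value = 92

92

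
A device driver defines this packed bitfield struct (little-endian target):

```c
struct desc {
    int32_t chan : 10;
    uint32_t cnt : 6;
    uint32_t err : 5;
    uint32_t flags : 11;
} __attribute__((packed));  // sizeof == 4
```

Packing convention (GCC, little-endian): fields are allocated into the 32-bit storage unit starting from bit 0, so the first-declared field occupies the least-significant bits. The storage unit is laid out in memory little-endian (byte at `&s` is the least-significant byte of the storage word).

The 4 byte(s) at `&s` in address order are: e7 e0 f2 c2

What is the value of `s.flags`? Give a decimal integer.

1559

[0]=0xe7 [1]=0xe0 [2]=0xf2 [3]=0xc2 (little-endian) → word 0xc2f2e0e7
chan:10 @ bit 0 → (0xc2f2e0e7>>0)&0x3ff = 0xe7
cnt:6 @ bit 10 → (0xc2f2e0e7>>10)&0x3f = 0x38
err:5 @ bit 16 → (0xc2f2e0e7>>16)&0x1f = 0x12
flags:11 @ bit 21 → (0xc2f2e0e7>>21)&0x7ff = 0x617  ←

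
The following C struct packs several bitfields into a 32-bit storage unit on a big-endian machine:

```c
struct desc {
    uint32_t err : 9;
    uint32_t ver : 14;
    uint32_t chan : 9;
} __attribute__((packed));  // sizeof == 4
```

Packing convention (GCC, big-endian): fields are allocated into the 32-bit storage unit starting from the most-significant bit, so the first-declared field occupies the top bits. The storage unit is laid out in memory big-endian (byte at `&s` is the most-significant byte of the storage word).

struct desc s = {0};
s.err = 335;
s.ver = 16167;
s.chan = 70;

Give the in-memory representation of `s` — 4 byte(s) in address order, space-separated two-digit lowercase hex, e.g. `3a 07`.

err:9 = 335 → 0x14f << 23 → word 0xa7800000
ver:14 = 16167 → 0x3f27 << 9 → word 0xa7fe4e00
chan:9 = 70 → 0x46 << 0 → word 0xa7fe4e46
word = 0xa7fe4e46 → big-endian bytes:
  [0]=0xa7  [1]=0xfe  [2]=0x4e  [3]=0x46

a7 fe 4e 46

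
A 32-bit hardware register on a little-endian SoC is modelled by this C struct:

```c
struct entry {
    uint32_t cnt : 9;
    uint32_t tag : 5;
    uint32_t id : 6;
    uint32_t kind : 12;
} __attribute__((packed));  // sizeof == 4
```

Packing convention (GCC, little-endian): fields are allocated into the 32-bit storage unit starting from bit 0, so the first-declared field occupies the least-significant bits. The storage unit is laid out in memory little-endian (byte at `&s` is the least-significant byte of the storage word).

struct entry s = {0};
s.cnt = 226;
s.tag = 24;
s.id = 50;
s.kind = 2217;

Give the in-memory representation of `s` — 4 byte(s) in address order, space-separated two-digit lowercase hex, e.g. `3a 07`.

cnt (9b) val=226 bits=0xe2 at bit 0: 0x000000e2
tag (5b) val=24 bits=0x18 at bit 9: 0x000030e2
id (6b) val=50 bits=0x32 at bit 14: 0x000cb0e2
kind (12b) val=2217 bits=0x8a9 at bit 20: 0x8a9cb0e2
word = 0x8a9cb0e2 → little-endian bytes:
  [0]=0xe2  [1]=0xb0  [2]=0x9c  [3]=0x8a

e2 b0 9c 8a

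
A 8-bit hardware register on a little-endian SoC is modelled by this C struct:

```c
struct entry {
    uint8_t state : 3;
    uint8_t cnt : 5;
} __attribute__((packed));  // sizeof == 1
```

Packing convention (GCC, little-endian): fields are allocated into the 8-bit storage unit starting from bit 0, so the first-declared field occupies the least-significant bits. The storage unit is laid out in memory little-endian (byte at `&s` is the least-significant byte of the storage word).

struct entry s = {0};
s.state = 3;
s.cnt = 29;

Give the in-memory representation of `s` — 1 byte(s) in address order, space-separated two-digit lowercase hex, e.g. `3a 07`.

[0+:3] state=3 & 0x7 = 0x3; word=0x03
[3+:5] cnt=29 & 0x1f = 0x1d; word=0xeb
word = 0xeb → little-endian bytes:
  [0]=0xeb

eb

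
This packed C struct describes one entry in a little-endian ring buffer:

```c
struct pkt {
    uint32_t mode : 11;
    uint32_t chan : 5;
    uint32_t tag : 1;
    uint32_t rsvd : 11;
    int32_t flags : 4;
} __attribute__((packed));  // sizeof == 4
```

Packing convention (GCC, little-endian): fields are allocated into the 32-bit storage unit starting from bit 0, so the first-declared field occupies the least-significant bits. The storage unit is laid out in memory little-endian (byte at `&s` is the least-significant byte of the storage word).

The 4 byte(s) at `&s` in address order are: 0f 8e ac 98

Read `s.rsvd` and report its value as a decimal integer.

1110

[0]=0x0f [1]=0x8e [2]=0xac [3]=0x98 (little-endian) → word 0x98ac8e0f
mode [0+:11] = (word>>0) & 0x7ff = 1551
chan [11+:5] = (word>>11) & 0x1f = 17
tag [16+:1] = (word>>16) & 0x1 = 0
rsvd [17+:11] = (word>>17) & 0x7ff = 1110  ←
flags [28+:4] = (word>>28) & 0xf = 9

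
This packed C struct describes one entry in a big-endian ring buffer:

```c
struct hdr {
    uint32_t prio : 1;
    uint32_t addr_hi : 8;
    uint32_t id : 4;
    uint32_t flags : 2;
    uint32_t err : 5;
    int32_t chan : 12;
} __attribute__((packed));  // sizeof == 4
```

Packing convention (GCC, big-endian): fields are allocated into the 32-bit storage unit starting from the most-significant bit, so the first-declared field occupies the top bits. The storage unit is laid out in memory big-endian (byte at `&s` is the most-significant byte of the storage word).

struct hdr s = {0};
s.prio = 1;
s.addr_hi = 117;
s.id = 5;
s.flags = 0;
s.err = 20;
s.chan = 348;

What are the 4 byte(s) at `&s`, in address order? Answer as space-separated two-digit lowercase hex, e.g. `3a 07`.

[31+:1] prio=1 & 0x1 = 0x1; word=0x80000000
[23+:8] addr_hi=117 & 0xff = 0x75; word=0xba800000
[19+:4] id=5 & 0xf = 0x5; word=0xbaa80000
[17+:2] flags=0 & 0x3 = 0x0; word=0xbaa80000
[12+:5] err=20 & 0x1f = 0x14; word=0xbaa94000
[0+:12] chan=348 & 0xfff = 0x15c; word=0xbaa9415c
word = 0xbaa9415c → big-endian bytes:
  [0]=0xba  [1]=0xa9  [2]=0x41  [3]=0x5c

ba a9 41 5c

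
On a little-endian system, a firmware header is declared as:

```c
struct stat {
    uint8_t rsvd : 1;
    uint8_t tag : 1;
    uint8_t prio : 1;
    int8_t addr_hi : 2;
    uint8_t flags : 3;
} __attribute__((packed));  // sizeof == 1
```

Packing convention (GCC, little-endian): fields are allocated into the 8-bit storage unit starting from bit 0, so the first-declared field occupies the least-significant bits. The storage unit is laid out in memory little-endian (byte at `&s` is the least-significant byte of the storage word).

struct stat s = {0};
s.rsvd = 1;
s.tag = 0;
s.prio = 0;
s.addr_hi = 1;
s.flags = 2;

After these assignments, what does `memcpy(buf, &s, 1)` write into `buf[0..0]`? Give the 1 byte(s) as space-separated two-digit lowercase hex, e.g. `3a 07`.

[0+:1] rsvd=1 & 0x1 = 0x1; word=0x01
[1+:1] tag=0 & 0x1 = 0x0; word=0x01
[2+:1] prio=0 & 0x1 = 0x0; word=0x01
[3+:2] addr_hi=1 & 0x3 = 0x1; word=0x09
[5+:3] flags=2 & 0x7 = 0x2; word=0x49
word = 0x49 → little-endian bytes:
  [0]=0x49

49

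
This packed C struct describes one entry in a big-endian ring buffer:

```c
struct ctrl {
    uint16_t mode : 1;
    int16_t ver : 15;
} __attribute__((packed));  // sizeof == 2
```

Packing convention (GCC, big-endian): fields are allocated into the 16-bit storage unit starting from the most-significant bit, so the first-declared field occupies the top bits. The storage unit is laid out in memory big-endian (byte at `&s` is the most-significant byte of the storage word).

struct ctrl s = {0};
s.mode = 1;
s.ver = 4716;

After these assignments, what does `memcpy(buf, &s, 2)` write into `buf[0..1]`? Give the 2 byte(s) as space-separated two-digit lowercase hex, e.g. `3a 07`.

mode:1 = 1 → 0x1 << 15 → word 0x8000
ver:15 = 4716 → 0x126c << 0 → word 0x926c
word = 0x926c → big-endian bytes:
  [0]=0x92  [1]=0x6c

92 6c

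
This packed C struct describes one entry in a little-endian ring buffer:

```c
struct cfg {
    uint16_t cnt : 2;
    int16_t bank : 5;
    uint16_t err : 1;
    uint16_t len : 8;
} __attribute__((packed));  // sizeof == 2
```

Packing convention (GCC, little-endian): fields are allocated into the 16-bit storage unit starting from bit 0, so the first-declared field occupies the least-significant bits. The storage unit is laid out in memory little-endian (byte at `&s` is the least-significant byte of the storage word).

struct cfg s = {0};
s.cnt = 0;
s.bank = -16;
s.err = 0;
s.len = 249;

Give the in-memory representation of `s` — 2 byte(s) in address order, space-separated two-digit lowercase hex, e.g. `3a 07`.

40 f9

cnt (2b) val=0 bits=0x0 at bit 0: 0x0000
bank (5b) val=-16 bits=0x10 at bit 2: 0x0040
err (1b) val=0 bits=0x0 at bit 7: 0x0040
len (8b) val=249 bits=0xf9 at bit 8: 0xf940
word = 0xf940 → little-endian bytes:
  [0]=0x40  [1]=0xf9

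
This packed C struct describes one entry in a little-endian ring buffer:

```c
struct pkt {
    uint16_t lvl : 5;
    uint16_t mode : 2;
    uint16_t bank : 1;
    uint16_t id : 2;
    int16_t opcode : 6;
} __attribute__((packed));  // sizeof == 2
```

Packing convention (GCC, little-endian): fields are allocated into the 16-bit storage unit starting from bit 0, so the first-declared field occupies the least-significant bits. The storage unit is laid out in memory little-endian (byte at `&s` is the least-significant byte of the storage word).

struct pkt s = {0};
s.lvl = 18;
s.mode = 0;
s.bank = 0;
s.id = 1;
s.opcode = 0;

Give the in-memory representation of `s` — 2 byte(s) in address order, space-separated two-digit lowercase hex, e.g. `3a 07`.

[0+:5] lvl=18 & 0x1f = 0x12; word=0x0012
[5+:2] mode=0 & 0x3 = 0x0; word=0x0012
[7+:1] bank=0 & 0x1 = 0x0; word=0x0012
[8+:2] id=1 & 0x3 = 0x1; word=0x0112
[10+:6] opcode=0 & 0x3f = 0x0; word=0x0112
word = 0x0112 → little-endian bytes:
  [0]=0x12  [1]=0x01

12 01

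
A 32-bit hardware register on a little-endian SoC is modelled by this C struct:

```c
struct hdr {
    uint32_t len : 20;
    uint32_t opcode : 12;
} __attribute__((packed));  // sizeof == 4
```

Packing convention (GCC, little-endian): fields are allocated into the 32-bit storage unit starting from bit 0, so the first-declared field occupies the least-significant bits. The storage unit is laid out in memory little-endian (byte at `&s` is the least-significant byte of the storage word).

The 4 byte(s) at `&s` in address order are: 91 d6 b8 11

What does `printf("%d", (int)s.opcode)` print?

[0]=0x91 [1]=0xd6 [2]=0xb8 [3]=0x11 (little-endian) → word 0x11b8d691
len [0+:20] = (word>>0) & 0xfffff = 579217
opcode [20+:12] = (word>>20) & 0xfff = 283  ←

283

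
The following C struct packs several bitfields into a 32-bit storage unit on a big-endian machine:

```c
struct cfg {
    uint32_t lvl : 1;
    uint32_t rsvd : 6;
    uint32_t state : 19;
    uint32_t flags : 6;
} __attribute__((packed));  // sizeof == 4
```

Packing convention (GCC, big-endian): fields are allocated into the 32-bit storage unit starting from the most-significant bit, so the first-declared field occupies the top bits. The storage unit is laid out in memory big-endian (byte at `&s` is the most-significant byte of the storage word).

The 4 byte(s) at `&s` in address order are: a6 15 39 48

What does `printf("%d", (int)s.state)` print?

21733

[0]=0xa6 [1]=0x15 [2]=0x39 [3]=0x48 (big-endian) → word 0xa6153948
lvl:1 @ bit 31 → (0xa6153948>>31)&0x1 = 0x1
rsvd:6 @ bit 25 → (0xa6153948>>25)&0x3f = 0x13
state:19 @ bit 6 → (0xa6153948>>6)&0x7ffff = 0x54e5  ←
flags:6 @ bit 0 → (0xa6153948>>0)&0x3f = 0x8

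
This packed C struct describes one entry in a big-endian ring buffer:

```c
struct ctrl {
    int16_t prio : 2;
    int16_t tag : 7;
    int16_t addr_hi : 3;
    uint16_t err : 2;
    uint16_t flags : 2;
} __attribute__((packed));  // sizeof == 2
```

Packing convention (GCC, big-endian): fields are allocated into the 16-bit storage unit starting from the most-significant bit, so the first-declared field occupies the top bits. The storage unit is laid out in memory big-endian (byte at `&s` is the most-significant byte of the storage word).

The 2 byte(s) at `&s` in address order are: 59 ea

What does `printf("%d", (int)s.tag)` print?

[0]=0x59 [1]=0xea (big-endian) → word 0x59ea
prio:2 @ bit 14 → (0x59ea>>14)&0x3 = 0x1
tag:7 @ bit 7 → (0x59ea>>7)&0x7f = 0x33  ←
addr_hi:3 @ bit 4 → (0x59ea>>4)&0x7 = 0x6
err:2 @ bit 2 → (0x59ea>>2)&0x3 = 0x2
flags:2 @ bit 0 → (0x59ea>>0)&0x3 = 0x2
tag signed 7b, MSB=0: value = 51

51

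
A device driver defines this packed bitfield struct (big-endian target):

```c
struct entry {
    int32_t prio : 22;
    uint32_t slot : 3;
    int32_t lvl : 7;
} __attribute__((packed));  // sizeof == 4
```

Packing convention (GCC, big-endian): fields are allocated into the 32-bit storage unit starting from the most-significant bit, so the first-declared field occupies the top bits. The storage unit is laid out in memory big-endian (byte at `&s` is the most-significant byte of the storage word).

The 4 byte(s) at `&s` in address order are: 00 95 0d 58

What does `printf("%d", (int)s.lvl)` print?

[0]=0x00 [1]=0x95 [2]=0x0d [3]=0x58 (big-endian) → word 0x00950d58
prio:22 @ bit 10 → (0x00950d58>>10)&0x3fffff = 0x2543
slot:3 @ bit 7 → (0x00950d58>>7)&0x7 = 0x2
lvl:7 @ bit 0 → (0x00950d58>>0)&0x7f = 0x58  ←
lvl signed 7b, MSB=1: 88 - 128 = -40

-40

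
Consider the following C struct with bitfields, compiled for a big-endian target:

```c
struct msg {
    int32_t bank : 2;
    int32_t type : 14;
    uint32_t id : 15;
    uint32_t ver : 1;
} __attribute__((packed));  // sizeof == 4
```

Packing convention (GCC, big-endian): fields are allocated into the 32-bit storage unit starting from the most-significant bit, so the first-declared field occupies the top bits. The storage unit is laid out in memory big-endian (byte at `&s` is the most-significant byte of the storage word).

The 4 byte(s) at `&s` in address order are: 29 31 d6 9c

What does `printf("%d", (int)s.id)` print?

[0]=0x29 [1]=0x31 [2]=0xd6 [3]=0x9c (big-endian) → word 0x2931d69c
bank [30+:2] = (word>>30) & 0x3 = 0
type [16+:14] = (word>>16) & 0x3fff = 10545
id [1+:15] = (word>>1) & 0x7fff = 27470  ←
ver [0+:1] = (word>>0) & 0x1 = 0

27470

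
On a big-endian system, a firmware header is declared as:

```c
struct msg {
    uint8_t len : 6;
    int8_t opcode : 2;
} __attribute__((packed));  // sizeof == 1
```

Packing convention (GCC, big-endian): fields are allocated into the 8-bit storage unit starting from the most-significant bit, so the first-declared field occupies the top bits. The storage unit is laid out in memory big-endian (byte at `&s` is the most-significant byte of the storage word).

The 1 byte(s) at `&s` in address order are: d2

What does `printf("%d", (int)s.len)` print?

52

[0]=0xd2 (big-endian) → word 0xd2
len [2+:6] = (word>>2) & 0x3f = 52  ←
opcode [0+:2] = (word>>0) & 0x3 = 2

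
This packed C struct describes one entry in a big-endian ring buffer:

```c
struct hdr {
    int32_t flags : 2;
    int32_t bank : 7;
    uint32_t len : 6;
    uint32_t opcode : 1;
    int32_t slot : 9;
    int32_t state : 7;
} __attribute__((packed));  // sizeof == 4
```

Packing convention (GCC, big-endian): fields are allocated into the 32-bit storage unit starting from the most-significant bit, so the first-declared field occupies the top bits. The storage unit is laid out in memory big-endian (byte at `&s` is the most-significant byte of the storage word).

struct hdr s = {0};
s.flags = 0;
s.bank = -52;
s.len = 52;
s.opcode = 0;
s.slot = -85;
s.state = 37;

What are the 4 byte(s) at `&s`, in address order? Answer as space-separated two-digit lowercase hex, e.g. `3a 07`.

26 68 d5 a5

flags (2b) val=0 bits=0x0 at bit 30: 0x00000000
bank (7b) val=-52 bits=0x4c at bit 23: 0x26000000
len (6b) val=52 bits=0x34 at bit 17: 0x26680000
opcode (1b) val=0 bits=0x0 at bit 16: 0x26680000
slot (9b) val=-85 bits=0x1ab at bit 7: 0x2668d580
state (7b) val=37 bits=0x25 at bit 0: 0x2668d5a5
word = 0x2668d5a5 → big-endian bytes:
  [0]=0x26  [1]=0x68  [2]=0xd5  [3]=0xa5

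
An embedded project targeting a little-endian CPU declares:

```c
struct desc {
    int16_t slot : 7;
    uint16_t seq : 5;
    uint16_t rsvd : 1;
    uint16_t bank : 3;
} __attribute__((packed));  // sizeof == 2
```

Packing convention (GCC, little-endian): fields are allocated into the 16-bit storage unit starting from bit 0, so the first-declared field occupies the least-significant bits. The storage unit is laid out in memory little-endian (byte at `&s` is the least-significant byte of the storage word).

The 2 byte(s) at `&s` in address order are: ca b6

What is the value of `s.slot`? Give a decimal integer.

[0]=0xca [1]=0xb6 (little-endian) → word 0xb6ca
slot:7 @ bit 0 → (0xb6ca>>0)&0x7f = 0x4a  ←
seq:5 @ bit 7 → (0xb6ca>>7)&0x1f = 0xd
rsvd:1 @ bit 12 → (0xb6ca>>12)&0x1 = 0x1
bank:3 @ bit 13 → (0xb6ca>>13)&0x7 = 0x5
slot signed 7b, MSB=1: 74 - 128 = -54

-54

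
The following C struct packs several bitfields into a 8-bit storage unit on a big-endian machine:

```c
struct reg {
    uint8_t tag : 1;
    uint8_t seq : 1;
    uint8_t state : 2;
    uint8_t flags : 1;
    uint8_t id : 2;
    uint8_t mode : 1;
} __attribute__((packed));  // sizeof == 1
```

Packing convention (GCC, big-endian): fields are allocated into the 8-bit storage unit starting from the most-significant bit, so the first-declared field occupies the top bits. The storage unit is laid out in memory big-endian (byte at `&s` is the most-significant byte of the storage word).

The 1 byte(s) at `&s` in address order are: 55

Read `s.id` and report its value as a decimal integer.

2

[0]=0x55 (big-endian) → word 0x55
tag [7+:1] = (word>>7) & 0x1 = 0
seq [6+:1] = (word>>6) & 0x1 = 1
state [4+:2] = (word>>4) & 0x3 = 1
flags [3+:1] = (word>>3) & 0x1 = 0
id [1+:2] = (word>>1) & 0x3 = 2  ←
mode [0+:1] = (word>>0) & 0x1 = 1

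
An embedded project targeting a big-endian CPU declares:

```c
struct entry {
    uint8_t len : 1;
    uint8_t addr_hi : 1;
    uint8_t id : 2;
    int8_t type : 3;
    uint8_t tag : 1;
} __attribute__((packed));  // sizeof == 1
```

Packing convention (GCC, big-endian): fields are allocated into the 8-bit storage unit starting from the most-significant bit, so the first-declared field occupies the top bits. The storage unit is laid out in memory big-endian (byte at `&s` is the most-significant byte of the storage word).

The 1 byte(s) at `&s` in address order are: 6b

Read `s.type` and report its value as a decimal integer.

[0]=0x6b (big-endian) → word 0x6b
len [7+:1] = (word>>7) & 0x1 = 0
addr_hi [6+:1] = (word>>6) & 0x1 = 1
id [4+:2] = (word>>4) & 0x3 = 2
type [1+:3] = (word>>1) & 0x7 = 5  ←
tag [0+:1] = (word>>0) & 0x1 = 1
type signed 3b, MSB=1: 5 - 8 = -3

-3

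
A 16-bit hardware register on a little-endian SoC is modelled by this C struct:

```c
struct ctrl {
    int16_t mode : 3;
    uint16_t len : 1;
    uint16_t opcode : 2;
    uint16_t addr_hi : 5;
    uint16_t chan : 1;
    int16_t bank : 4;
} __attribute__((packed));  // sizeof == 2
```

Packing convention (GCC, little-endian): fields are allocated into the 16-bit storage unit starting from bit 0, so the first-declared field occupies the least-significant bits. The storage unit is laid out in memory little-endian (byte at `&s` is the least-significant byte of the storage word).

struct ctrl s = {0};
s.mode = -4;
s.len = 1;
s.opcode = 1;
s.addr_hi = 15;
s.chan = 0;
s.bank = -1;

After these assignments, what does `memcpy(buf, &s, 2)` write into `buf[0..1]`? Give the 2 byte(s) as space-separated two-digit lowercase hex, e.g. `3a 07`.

dc f3

mode (3b) val=-4 bits=0x4 at bit 0: 0x0004
len (1b) val=1 bits=0x1 at bit 3: 0x000c
opcode (2b) val=1 bits=0x1 at bit 4: 0x001c
addr_hi (5b) val=15 bits=0xf at bit 6: 0x03dc
chan (1b) val=0 bits=0x0 at bit 11: 0x03dc
bank (4b) val=-1 bits=0xf at bit 12: 0xf3dc
word = 0xf3dc → little-endian bytes:
  [0]=0xdc  [1]=0xf3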